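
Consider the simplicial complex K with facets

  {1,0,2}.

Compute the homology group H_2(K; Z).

Order the vertices as 0 < 1 < 2. Listing each simplex with vertices in this order, K has dimension 2 with simplices:

  0-simplices (3): [0], [1], [2]
  1-simplices (3): [0,1], [0,2], [1,2]
  2-simplices (1): [0,1,2]

giving chain groups C_0 ≅ Z^3, C_1 ≅ Z^3, C_2 ≅ Z^1.

Boundary ∂_1: C_1 → C_0 maps an edge to its endpoints' difference, ∂[p,q] = q − p. For instance
  ∂[0,1] = [1] − [0].
The resulting 3×3 matrix has rank 2, and its Smith normal form has invariant factors (1,1).

∂_2: C_2 → C_1 maps a triangle to the signed sum of its edges. For instance
  ∂[0,1,2] = [1,2] − [0,2] + [0,1].
This gives a 3×1 integer matrix of rank 1; reducing to Smith normal form yields diagonal entries (1).

Reading off H_k = ker ∂_k / im ∂_{k+1}:

  H_2: rank ker ∂_2 − rank ∂_3 = (1 − 1) − 0 = 0, and there is no ∂_3, so H_2 ≅ 0.

(K is a triangulation of the 2-simplex.)

H_2 = 0.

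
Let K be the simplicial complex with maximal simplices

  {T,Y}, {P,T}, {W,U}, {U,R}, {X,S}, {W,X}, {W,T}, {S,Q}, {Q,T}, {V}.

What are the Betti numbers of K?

We work with the vertex ordering P < Q < R < S < T < U < V < W < X < Y. The simplices of K, each written with vertices in increasing order, are:

  0-simplices (10): P, Q, R, S, T, U, V, W, X, Y
  1-simplices (9): PT, QS, QT, RU, SX, TW, TY, UW, WX

so the chain groups are C_0 ≅ Z^10, C_1 ≅ Z^9.

∂_1: C_1 → C_0 sends each edge [p,q] (with p < q) to q − p. For instance
  ∂QS = S − Q.
The resulting 10×9 matrix has rank 8, and its Smith normal form has invariant factors (1,1,1,1,1,1,1,1).

Computing H_k = (kernel of ∂_k) / (image of ∂_{k+1}):

  H_0: rank C_0 − rank ∂_1 = 10 − 8 = 2, and the invariant factors of ∂_1 are all 1, so H_0 ≅ Z^2.
  H_1: rank ker ∂_1 − rank ∂_2 = (9 − 8) − 0 = 1, and there is no ∂_2, so H_1 ≅ Z.

As a check, the Euler characteristic is 10 − 9 = 1, which agrees with 2 − 1 = 1.

Hence the Betti numbers are b_0 = 2, b_1 = 1.

b_0 = 2, b_1 = 1.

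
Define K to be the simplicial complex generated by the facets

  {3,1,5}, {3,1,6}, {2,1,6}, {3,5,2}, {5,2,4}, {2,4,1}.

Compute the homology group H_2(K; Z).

H_2 = 0.

Fix the vertex order 1 < 2 < 3 < 4 < 5 < 6 and write every simplex with vertices in increasing order. Then dim K = 2 and the simplices of K are:

  0-simplices (6): [1], [2], [3], [4], [5], [6]
  1-simplices (12): [1,2], [1,3], [1,4], [1,5], [1,6], [2,3], [2,4], [2,5], [2,6], [3,5], [3,6], [4,5]
  2-simplices (6): [1,2,4], [1,2,6], [1,3,5], [1,3,6], [2,3,5], [2,4,5]

so the chain groups are C_0 ≅ Z^6, C_1 ≅ Z^12, C_2 ≅ Z^6.

Boundary ∂_1: C_1 → C_0 sends each edge [p,q] (with p < q) to q − p. For instance
  ∂[3,6] = [6] − [3].
As a 6×12 matrix over Z this has rank 5, with invariant factors (1,1,1,1,1).

The boundary map ∂_2: C_2 → C_1 maps a triangle to the signed sum of its edges. For instance
  ∂[1,2,6] = [2,6] − [1,6] + [1,2],
  ∂[1,3,5] = [3,5] − [1,5] + [1,3].
This gives a 12×6 integer matrix of rank 6; reducing to Smith normal form yields diagonal entries (1,1,1,1,1,1).

Now H_k = ker ∂_k / im ∂_{k+1}, so:

  H_2: rank ker ∂_2 − rank ∂_3 = (6 − 6) − 0 = 0, and there is no ∂_3, so H_2 = 0.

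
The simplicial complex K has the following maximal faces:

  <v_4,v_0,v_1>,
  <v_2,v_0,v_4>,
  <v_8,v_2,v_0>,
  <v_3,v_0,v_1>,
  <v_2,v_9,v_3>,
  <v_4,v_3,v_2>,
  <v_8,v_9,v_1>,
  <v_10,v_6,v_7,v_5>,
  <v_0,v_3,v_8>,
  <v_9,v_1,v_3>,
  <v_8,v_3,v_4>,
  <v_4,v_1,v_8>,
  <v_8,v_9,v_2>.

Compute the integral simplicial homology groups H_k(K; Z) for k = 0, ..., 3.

Fix the vertex order v_0 < v_1 < v_2 < v_3 < v_4 < v_5 < v_6 < v_7 < v_8 < v_9 < v_10 and write every simplex with vertices in increasing order. Then dim K = 3 and the simplices of K are:

  0-simplices (11): [v_0], [v_1], [v_2], [v_3], [v_4], [v_5], [v_6], [v_7], [v_8], [v_9], [v_10]
  1-simplices (24): (24 of them)
  2-simplices (16): (16 of them)
  3-simplices (1): [v_5,v_6,v_7,v_10]

so the chain groups are C_0 ≅ Z^11, C_1 ≅ Z^24, C_2 ≅ Z^16, C_3 ≅ Z^1.

The boundary map ∂_1: C_1 → C_0 sends each edge [p,q] (with p < q) to q − p. For instance
  ∂[v_0,v_1] = [v_1] − [v_0].
The resulting 11×24 matrix has rank 9, and its Smith normal form has invariant factors (1,1,1,1,1,1,1,1,1).

The boundary map ∂_2: C_2 → C_1 sends each 2-simplex [p,q,r] to [q,r] − [p,r] + [p,q]. For instance
  ∂[v_5,v_6,v_7] = [v_6,v_7] − [v_5,v_7] + [v_5,v_6],
  ∂[v_2,v_3,v_4] = [v_3,v_4] − [v_2,v_4] + [v_2,v_3].
The resulting 24×16 matrix has rank 15, and its Smith normal form has invariant factors (1,1,1,1,1,1,1,1,1,1,1,1,1,1,2).

∂_3: C_3 → C_2 sends each 3-simplex σ to the alternating sum Σ_i (−1)^i (σ with its i-th vertex removed). For instance
  ∂[v_5,v_6,v_7,v_10] = [v_6,v_7,v_10] − [v_5,v_7,v_10] + [v_5,v_6,v_10] − [v_5,v_6,v_7].
As a 16×1 matrix over Z this has rank 1, with invariant factors (1).

Computing H_k = (kernel of ∂_k) / (image of ∂_{k+1}):

  H_0: rank C_0 − rank ∂_1 = 11 − 9 = 2, and the invariant factors of ∂_1 are all 1, so H_0 ≅ Z^2.
  H_1: rank ker ∂_1 − rank ∂_2 = (24 − 9) − 15 = 0, and ∂_2 has invariant factor 2 > 1, so H_1 ≅ Z/2.
  H_2: rank ker ∂_2 − rank ∂_3 = (16 − 15) − 1 = 0, and the invariant factors of ∂_3 are all 1, so H_2 ≅ 0.
  H_3: rank ker ∂_3 − rank ∂_4 = (1 − 1) − 0 = 0, and there is no ∂_4, so H_3 ≅ 0.

As a check, the Euler characteristic is 11 − 24 + 16 − 1 = 2, which agrees with 2 − 0 + 0 − 0 = 2.

H_0 = Z^2,  H_1 = Z/2,  H_2 = 0,  H_3 = 0.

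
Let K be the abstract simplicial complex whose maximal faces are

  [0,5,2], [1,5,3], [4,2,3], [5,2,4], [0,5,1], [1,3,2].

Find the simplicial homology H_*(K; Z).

H_0 = Z,  H_1 = Z,  H_2 = 0.

Take the total order 0 < 1 < 2 < 3 < 4 < 5 on the vertex set. Then K (dimension 2) consists of the simplices:

  0-simplices (6): [0], [1], [2], [3], [4], [5]
  1-simplices (12): [0,1], [0,2], [0,5], [1,2], [1,3], [1,5], [2,3], [2,4], [2,5], [3,4], [3,5], [4,5]
  2-simplices (6): [0,1,5], [0,2,5], [1,2,3], [1,3,5], [2,3,4], [2,4,5]

so the chain groups are C_0 ≅ Z^6, C_1 ≅ Z^12, C_2 ≅ Z^6.

The boundary map ∂_1: C_1 → C_0 is given by ∂[p,q] = [q] − [p]. For instance
  ∂[3,4] = [4] − [3].
The 6×12 boundary matrix has rank 5 and Smith normal form diag(1,1,1,1,1).

Boundary ∂_2: C_2 → C_1 sends each 2-simplex [p,q,r] to [q,r] − [p,r] + [p,q]. For instance
  ∂[1,3,5] = [3,5] − [1,5] + [1,3],
  ∂[1,2,3] = [2,3] − [1,3] + [1,2].
The resulting 12×6 matrix has rank 6, and its Smith normal form has invariant factors (1,1,1,1,1,1).

Computing H_k = (kernel of ∂_k) / (image of ∂_{k+1}):

  H_0: rank C_0 − rank ∂_1 = 6 − 5 = 1, and the invariant factors of ∂_1 are all 1, so H_0 ≅ Z.
  H_1: rank ker ∂_1 − rank ∂_2 = (12 − 5) − 6 = 1, and the invariant factors of ∂_2 are all 1, so H_1 ≅ Z.
  H_2: rank ker ∂_2 − rank ∂_3 = (6 − 6) − 0 = 0, and there is no ∂_3, so H_2 ≅ 0.

As a check, the Euler characteristic is 6 − 12 + 6 = 0, which agrees with 1 − 1 + 0 = 0.
(K is a triangulation of the cylinder S^1 x I.)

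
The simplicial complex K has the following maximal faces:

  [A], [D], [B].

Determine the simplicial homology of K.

H_0 = Z^3.

Fix the vertex order A < B < D and write every simplex with vertices in increasing order. Then dim K = 0 and the simplices of K are:

  0-simplices (3): A, B, D

so the chain groups are C_0 ≅ Z^3.

Now H_k = ker ∂_k / im ∂_{k+1}, so:

  H_0: rank C_0 − rank ∂_1 = 3 − 0 = 3, and there is no ∂_1, so H_0 ≅ Z^3.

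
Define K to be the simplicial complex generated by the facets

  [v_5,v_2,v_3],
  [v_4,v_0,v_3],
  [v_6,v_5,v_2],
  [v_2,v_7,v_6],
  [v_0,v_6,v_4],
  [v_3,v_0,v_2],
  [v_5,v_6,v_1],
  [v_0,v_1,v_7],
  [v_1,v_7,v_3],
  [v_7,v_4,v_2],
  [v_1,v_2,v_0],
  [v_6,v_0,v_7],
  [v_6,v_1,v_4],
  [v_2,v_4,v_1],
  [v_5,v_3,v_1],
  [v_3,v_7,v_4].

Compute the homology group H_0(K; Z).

Take the total order v_0 < v_1 < v_2 < v_3 < v_4 < v_5 < v_6 < v_7 on the vertex set. Then K (dimension 2) consists of the simplices:

  0-simplices (8): [v_0], [v_1], [v_2], [v_3], [v_4], [v_5], [v_6], [v_7]
  1-simplices (24): (24 of them)
  2-simplices (16): (16 of them)

Hence C_0 ≅ Z^8, C_1 ≅ Z^24, C_2 ≅ Z^16.

The boundary map ∂_1: C_1 → C_0 maps an edge to its endpoints' difference, ∂[p,q] = q − p. For instance
  ∂[v_0,v_6] = [v_6] − [v_0].
This gives a 8×24 integer matrix of rank 7; reducing to Smith normal form yields diagonal entries (1,1,1,1,1,1,1).

∂_2: C_2 → C_1 maps a triangle to the signed sum of its edges. For instance
  ∂[v_0,v_1,v_7] = [v_1,v_7] − [v_0,v_7] + [v_0,v_1],
  ∂[v_1,v_5,v_6] = [v_5,v_6] − [v_1,v_6] + [v_1,v_5].
The 24×16 boundary matrix has rank 15 and Smith normal form diag(1,1,1,1,1,1,1,1,1,1,1,1,1,1,1).

Computing H_k = (kernel of ∂_k) / (image of ∂_{k+1}):

  H_0: rank C_0 − rank ∂_1 = 8 − 7 = 1, and the invariant factors of ∂_1 are all 1, so H_0 ≅ Z.

(K is a triangulation of the torus T^2.)

H_0 ≅ Z.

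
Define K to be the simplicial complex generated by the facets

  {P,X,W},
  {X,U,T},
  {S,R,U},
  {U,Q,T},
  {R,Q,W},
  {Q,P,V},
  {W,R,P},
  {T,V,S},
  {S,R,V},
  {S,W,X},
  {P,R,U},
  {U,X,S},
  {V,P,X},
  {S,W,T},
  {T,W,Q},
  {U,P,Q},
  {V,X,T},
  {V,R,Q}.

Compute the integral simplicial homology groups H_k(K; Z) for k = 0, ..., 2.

Fix the vertex order P < Q < R < S < T < U < V < W < X and write every simplex with vertices in increasing order. Then dim K = 2 and the simplices of K are:

  0-simplices (9): P, Q, R, S, T, U, V, W, X
  1-simplices (27): PQ, PR, PU, PV, PW, PX, QR, QT, QU, QV, QW, RS, RU, RV, RW, ST, SU, SV, SW, SX, TU, TV, TW, TX, UX, VX, WX
  2-simplices (18): PQU, PQV, PRU, PRW, PVX, PWX, QRV, QRW, QTU, QTW, RSU, RSV, STV, STW, SUX, SWX, TUX, TVX

so the chain groups are C_0 ≅ Z^9, C_1 ≅ Z^27, C_2 ≅ Z^18.

Boundary ∂_1: C_1 → C_0 sends each edge [p,q] (with p < q) to q − p. For instance
  ∂QV = V − Q.
This gives a 9×27 integer matrix of rank 8; reducing to Smith normal form yields diagonal entries (1,1,1,1,1,1,1,1).

∂_2: C_2 → C_1 maps a triangle to the signed sum of its edges. For instance
  ∂TVX = VX − TX + TV,
  ∂PQU = QU − PU + PQ.
The resulting 27×18 matrix has rank 18, and its Smith normal form has invariant factors (1,1,1,1,1,1,1,1,1,1,1,1,1,1,1,1,1,2).

Reading off H_k = ker ∂_k / im ∂_{k+1}:

  H_0: rank C_0 − rank ∂_1 = 9 − 8 = 1, and the invariant factors of ∂_1 are all 1, so H_0 ≅ Z.
  H_1: rank ker ∂_1 − rank ∂_2 = (27 − 8) − 18 = 1, and ∂_2 has invariant factor 2 > 1, so H_1 ≅ Z ⊕ Z/2Z.
  H_2: rank ker ∂_2 − rank ∂_3 = (18 − 18) − 0 = 0, and there is no ∂_3, so H_2 ≅ 0.

H_0 = Z,  H_1 = Z ⊕ Z/2Z,  H_2 = 0.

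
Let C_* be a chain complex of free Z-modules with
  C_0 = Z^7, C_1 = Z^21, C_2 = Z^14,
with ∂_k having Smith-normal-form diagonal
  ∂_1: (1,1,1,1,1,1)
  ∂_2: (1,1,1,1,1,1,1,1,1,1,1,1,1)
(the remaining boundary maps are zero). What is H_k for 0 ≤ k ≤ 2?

H_0: b_0 = 7 − 0 − 6 = 1; torsion from ∂_1 factors > 1: none. So H_0 ≅ Z.
H_1: b_1 = 21 − 6 − 13 = 2; torsion from ∂_2 factors > 1: none. So H_1 ≅ Z^2.
H_2: b_2 = 14 − 13 − 0 = 1; torsion from ∂_3 factors > 1: none. So H_2 ≅ Z.

H_0 ≅ Z,  H_1 ≅ Z^2,  H_2 ≅ Z.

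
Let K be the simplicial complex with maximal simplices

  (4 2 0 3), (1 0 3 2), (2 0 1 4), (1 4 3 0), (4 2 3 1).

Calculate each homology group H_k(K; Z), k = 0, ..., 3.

H_0 ≅ Z,  H_1 = 0,  H_2 = 0,  H_3 ≅ Z.

Order the vertices as 0 < 1 < 2 < 3 < 4. Listing each simplex with vertices in this order, K has dimension 3 with simplices:

  0-simplices (5): [0], [1], [2], [3], [4]
  1-simplices (10): [0,1], [0,2], [0,3], [0,4], [1,2], [1,3], [1,4], [2,3], [2,4], [3,4]
  2-simplices (10): [0,1,2], [0,1,3], [0,1,4], [0,2,3], [0,2,4], [0,3,4], [1,2,3], [1,2,4], [1,3,4], [2,3,4]
  3-simplices (5): [0,1,2,3], [0,1,2,4], [0,1,3,4], [0,2,3,4], [1,2,3,4]

so the chain groups are C_0 ≅ Z^5, C_1 ≅ Z^10, C_2 ≅ Z^10, C_3 ≅ Z^5.

Boundary ∂_1: C_1 → C_0 maps an edge to its endpoints' difference, ∂[p,q] = q − p. For instance
  ∂[0,1] = [1] − [0].
As a 5×10 matrix over Z this has rank 4, with invariant factors (1,1,1,1).

Boundary ∂_2: C_2 → C_1 acts by ∂[p,q,r] = [q,r] − [p,r] + [p,q]. For instance
  ∂[1,2,4] = [2,4] − [1,4] + [1,2],
  ∂[0,3,4] = [3,4] − [0,4] + [0,3].
As a 10×10 matrix over Z this has rank 6, with invariant factors (1,1,1,1,1,1).

The boundary map ∂_3: C_3 → C_2 sends each 3-simplex σ to the alternating sum Σ_i (−1)^i (σ with its i-th vertex removed). For instance
  ∂[0,1,3,4] = [1,3,4] − [0,3,4] + [0,1,4] − [0,1,3],
  ∂[0,2,3,4] = [2,3,4] − [0,3,4] + [0,2,4] − [0,2,3].
The resulting 10×5 matrix has rank 4, and its Smith normal form has invariant factors (1,1,1,1).

Computing H_k = (kernel of ∂_k) / (image of ∂_{k+1}):

  H_0: rank C_0 − rank ∂_1 = 5 − 4 = 1, and the invariant factors of ∂_1 are all 1, so H_0 ≅ Z.
  H_1: rank ker ∂_1 − rank ∂_2 = (10 − 4) − 6 = 0, and the invariant factors of ∂_2 are all 1, so H_1 ≅ 0.
  H_2: rank ker ∂_2 − rank ∂_3 = (10 − 6) − 4 = 0, and the invariant factors of ∂_3 are all 1, so H_2 ≅ 0.
  H_3: rank ker ∂_3 − rank ∂_4 = (5 − 4) − 0 = 1, and there is no ∂_4, so H_3 ≅ Z.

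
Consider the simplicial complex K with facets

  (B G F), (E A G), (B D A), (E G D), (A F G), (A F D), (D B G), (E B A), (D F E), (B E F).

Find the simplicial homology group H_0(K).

H_0 ≅ Z.

K has 6 vertices, 15 edges, 10 triangles.
rank ∂_0 = 0, rank ∂_1 = 5 ⇒ b_0 = 6 − 0 − 5 = 1; all invariant factors of ∂_1 are 1 so no torsion. So H_0 ≅ Z.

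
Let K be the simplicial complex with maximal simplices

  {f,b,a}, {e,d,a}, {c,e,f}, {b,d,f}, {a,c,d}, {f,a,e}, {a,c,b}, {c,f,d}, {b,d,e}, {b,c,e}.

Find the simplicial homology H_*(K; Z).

H_0 = Z,  H_1 = Z/2Z,  H_2 = 0.

We work with the vertex ordering a < b < c < d < e < f. The simplices of K, each written with vertices in increasing order, are:

  0-simplices (6): a, b, c, d, e, f
  1-simplices (15): ab, ac, ad, ae, af, bc, bd, be, bf, cd, ce, cf, de, df, ef
  2-simplices (10): abc, abf, acd, ade, aef, bce, bde, bdf, cdf, cef

so the chain groups are C_0 ≅ Z^6, C_1 ≅ Z^15, C_2 ≅ Z^10.

∂_1: C_1 → C_0 maps an edge to its endpoints' difference, ∂[p,q] = q − p. For instance
  ∂ab = b − a.
The 6×15 boundary matrix has rank 5 and Smith normal form diag(1,1,1,1,1).

∂_2: C_2 → C_1 acts by ∂[p,q,r] = [q,r] − [p,r] + [p,q]. For instance
  ∂abc = bc − ac + ab,
  ∂bde = de − be + bd.
As a 15×10 matrix over Z this has rank 10, with invariant factors (1,1,1,1,1,1,1,1,1,2).

Reading off H_k = ker ∂_k / im ∂_{k+1}:

  H_0: rank C_0 − rank ∂_1 = 6 − 5 = 1, and the invariant factors of ∂_1 are all 1, so H_0 = Z.
  H_1: rank ker ∂_1 − rank ∂_2 = (15 − 5) − 10 = 0, and ∂_2 has invariant factor 2 > 1, so H_1 = Z/2Z.
  H_2: rank ker ∂_2 − rank ∂_3 = (10 − 10) − 0 = 0, and there is no ∂_3, so H_2 = 0.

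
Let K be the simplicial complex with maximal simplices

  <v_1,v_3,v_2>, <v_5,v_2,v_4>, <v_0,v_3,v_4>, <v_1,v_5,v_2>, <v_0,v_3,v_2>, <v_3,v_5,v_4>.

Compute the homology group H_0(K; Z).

We work with the vertex ordering v_0 < v_1 < v_2 < v_3 < v_4 < v_5. The simplices of K, each written with vertices in increasing order, are:

  0-simplices (6): [v_0], [v_1], [v_2], [v_3], [v_4], [v_5]
  1-simplices (12): [v_0,v_2], [v_0,v_3], [v_0,v_4], [v_1,v_2], [v_1,v_3], [v_1,v_5], [v_2,v_3], [v_2,v_4], [v_2,v_5], [v_3,v_4], [v_3,v_5], [v_4,v_5]
  2-simplices (6): [v_0,v_2,v_3], [v_0,v_3,v_4], [v_1,v_2,v_3], [v_1,v_2,v_5], [v_2,v_4,v_5], [v_3,v_4,v_5]

Hence C_0 ≅ Z^6, C_1 ≅ Z^12, C_2 ≅ Z^6.

The boundary map ∂_1: C_1 → C_0 is given by ∂[p,q] = [q] − [p].
The 6×12 boundary matrix has rank 5 and Smith normal form diag(1,1,1,1,1).

Boundary ∂_2: C_2 → C_1 maps a triangle to the signed sum of its edges. For instance
  ∂[v_1,v_2,v_3] = [v_2,v_3] − [v_1,v_3] + [v_1,v_2],
  ∂[v_2,v_4,v_5] = [v_4,v_5] − [v_2,v_5] + [v_2,v_4].
The resulting 12×6 matrix has rank 6, and its Smith normal form has invariant factors (1,1,1,1,1,1).

Computing H_k = (kernel of ∂_k) / (image of ∂_{k+1}):

  H_0: rank C_0 − rank ∂_1 = 6 − 5 = 1, and the invariant factors of ∂_1 are all 1, so H_0 ≅ Z.

H_0 ≅ Z.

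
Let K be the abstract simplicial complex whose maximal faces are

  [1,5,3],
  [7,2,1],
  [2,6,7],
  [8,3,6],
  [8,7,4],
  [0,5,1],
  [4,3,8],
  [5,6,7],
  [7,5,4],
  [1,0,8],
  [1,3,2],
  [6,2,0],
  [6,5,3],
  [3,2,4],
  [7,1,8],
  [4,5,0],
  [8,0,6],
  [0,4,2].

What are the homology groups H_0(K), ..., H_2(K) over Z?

H_0 ≅ Z,  H_1 ≅ Z^2,  H_2 ≅ Z.

K has 9 vertices, 27 edges, 18 triangles.
rank ∂_0 = 0, rank ∂_1 = 8 ⇒ b_0 = 9 − 0 − 8 = 1; all invariant factors of ∂_1 are 1 so no torsion. So H_0 ≅ Z.
rank ∂_1 = 8, rank ∂_2 = 17 ⇒ b_1 = 27 − 8 − 17 = 2; all invariant factors of ∂_2 are 1 so no torsion. So H_1 ≅ Z^2.
rank ∂_2 = 17, rank ∂_3 = 0 ⇒ b_2 = 18 − 17 − 0 = 1. So H_2 ≅ Z.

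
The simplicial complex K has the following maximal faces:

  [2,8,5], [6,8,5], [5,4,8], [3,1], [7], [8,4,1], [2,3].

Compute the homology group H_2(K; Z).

H_2 = 0.

Fix the vertex order 1 < 2 < 3 < 4 < 5 < 6 < 7 < 8 and write every simplex with vertices in increasing order. Then dim K = 2 and the simplices of K are:

  0-simplices (8): [1], [2], [3], [4], [5], [6], [7], [8]
  1-simplices (11): [1,3], [1,4], [1,8], [2,3], [2,5], [2,8], [4,5], [4,8], [5,6], [5,8], [6,8]
  2-simplices (4): [1,4,8], [2,5,8], [4,5,8], [5,6,8]

Hence C_0 ≅ Z^8, C_1 ≅ Z^11, C_2 ≅ Z^4.

∂_1: C_1 → C_0 sends each edge [p,q] (with p < q) to q − p.
The resulting 8×11 matrix has rank 6, and its Smith normal form has invariant factors (1,1,1,1,1,1).

∂_2: C_2 → C_1 sends each 2-simplex [p,q,r] to [q,r] − [p,r] + [p,q]. For instance
  ∂[4,5,8] = [5,8] − [4,8] + [4,5],
  ∂[2,5,8] = [5,8] − [2,8] + [2,5].
The 11×4 boundary matrix has rank 4 and Smith normal form diag(1,1,1,1).

Now H_k = ker ∂_k / im ∂_{k+1}, so:

  H_2: rank ker ∂_2 − rank ∂_3 = (4 − 4) − 0 = 0, and there is no ∂_3, so H_2 ≅ 0.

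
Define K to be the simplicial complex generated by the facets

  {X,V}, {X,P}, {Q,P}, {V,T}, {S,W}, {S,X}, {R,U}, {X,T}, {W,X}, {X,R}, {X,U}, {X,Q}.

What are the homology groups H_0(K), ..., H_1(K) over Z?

Fix the vertex order P < Q < R < S < T < U < V < W < X and write every simplex with vertices in increasing order. Then dim K = 1 and the simplices of K are:

  0-simplices (9): P, Q, R, S, T, U, V, W, X
  1-simplices (12): PQ, PX, QX, RU, RX, SW, SX, TV, TX, UX, VX, WX

so the chain groups are C_0 ≅ Z^9, C_1 ≅ Z^12.

The boundary map ∂_1: C_1 → C_0 is given by ∂[p,q] = [q] − [p].
This gives a 9×12 integer matrix of rank 8; reducing to Smith normal form yields diagonal entries (1,1,1,1,1,1,1,1).

Reading off H_k = ker ∂_k / im ∂_{k+1}:

  H_0: rank C_0 − rank ∂_1 = 9 − 8 = 1, and the invariant factors of ∂_1 are all 1, so H_0 = Z.
  H_1: rank ker ∂_1 − rank ∂_2 = (12 − 8) − 0 = 4, and there is no ∂_2, so H_1 = Z^4.

H_0 ≅ Z,  H_1 ≅ Z^4.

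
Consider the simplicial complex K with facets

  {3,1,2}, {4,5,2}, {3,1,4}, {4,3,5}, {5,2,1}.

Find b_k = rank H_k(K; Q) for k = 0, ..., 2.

We work with the vertex ordering 1 < 2 < 3 < 4 < 5. The simplices of K, each written with vertices in increasing order, are:

  0-simplices (5): [1], [2], [3], [4], [5]
  1-simplices (10): [1,2], [1,3], [1,4], [1,5], [2,3], [2,4], [2,5], [3,4], [3,5], [4,5]
  2-simplices (5): [1,2,3], [1,2,5], [1,3,4], [2,4,5], [3,4,5]

Hence C_0 ≅ Z^5, C_1 ≅ Z^10, C_2 ≅ Z^5.

The boundary map ∂_1: C_1 → C_0 maps an edge to its endpoints' difference, ∂[p,q] = q − p.
The 5×10 boundary matrix has rank 4 and Smith normal form diag(1,1,1,1).

∂_2: C_2 → C_1 sends each 2-simplex [p,q,r] to [q,r] − [p,r] + [p,q]. For instance
  ∂[3,4,5] = [4,5] − [3,5] + [3,4],
  ∂[1,3,4] = [3,4] − [1,4] + [1,3].
The resulting 10×5 matrix has rank 5, and its Smith normal form has invariant factors (1,1,1,1,1).

From H_k ≅ ker(∂_k) / im(∂_{k+1}) we obtain:

  H_0: rank C_0 − rank ∂_1 = 5 − 4 = 1, and the invariant factors of ∂_1 are all 1, so H_0 = Z.
  H_1: rank ker ∂_1 − rank ∂_2 = (10 − 4) − 5 = 1, and the invariant factors of ∂_2 are all 1, so H_1 = Z.
  H_2: rank ker ∂_2 − rank ∂_3 = (5 − 5) − 0 = 0, and there is no ∂_3, so H_2 = 0.

(K is a triangulation of the Möbius band.)

Hence the Betti numbers are b_0 = 1, b_1 = 1, b_2 = 0.

b_0 = 1, b_1 = 1, b_2 = 0.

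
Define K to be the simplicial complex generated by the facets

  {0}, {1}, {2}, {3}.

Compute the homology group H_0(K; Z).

K has 4 vertices.
rank ∂_0 = 0, rank ∂_1 = 0 ⇒ b_0 = 4 − 0 − 0 = 4. So H_0 ≅ Z^4.

H_0 = Z^4.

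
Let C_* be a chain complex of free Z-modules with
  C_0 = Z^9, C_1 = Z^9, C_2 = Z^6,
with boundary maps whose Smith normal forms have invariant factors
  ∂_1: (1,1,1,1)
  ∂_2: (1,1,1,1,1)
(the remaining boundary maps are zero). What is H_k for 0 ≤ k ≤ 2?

H_0 = Z^5,  H_1 = 0,  H_2 = Z.

H_0: b_0 = 9 − 0 − 4 = 5; torsion from ∂_1 factors > 1: none. So H_0 = Z^5.
H_1: b_1 = 9 − 4 − 5 = 0; torsion from ∂_2 factors > 1: none. So H_1 = 0.
H_2: b_2 = 6 − 5 − 0 = 1; torsion from ∂_3 factors > 1: none. So H_2 = Z.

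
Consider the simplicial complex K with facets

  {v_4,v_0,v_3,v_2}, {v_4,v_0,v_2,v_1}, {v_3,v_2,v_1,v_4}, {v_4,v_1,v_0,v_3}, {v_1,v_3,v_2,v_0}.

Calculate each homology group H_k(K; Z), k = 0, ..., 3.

We work with the vertex ordering v_0 < v_1 < v_2 < v_3 < v_4. The simplices of K, each written with vertices in increasing order, are:

  0-simplices (5): [v_0], [v_1], [v_2], [v_3], [v_4]
  1-simplices (10): [v_0,v_1], [v_0,v_2], [v_0,v_3], [v_0,v_4], [v_1,v_2], [v_1,v_3], [v_1,v_4], [v_2,v_3], [v_2,v_4], [v_3,v_4]
  2-simplices (10): [v_0,v_1,v_2], [v_0,v_1,v_3], [v_0,v_1,v_4], [v_0,v_2,v_3], [v_0,v_2,v_4], [v_0,v_3,v_4], [v_1,v_2,v_3], [v_1,v_2,v_4], [v_1,v_3,v_4], [v_2,v_3,v_4]
  3-simplices (5): [v_0,v_1,v_2,v_3], [v_0,v_1,v_2,v_4], [v_0,v_1,v_3,v_4], [v_0,v_2,v_3,v_4], [v_1,v_2,v_3,v_4]

so the chain groups are C_0 ≅ Z^5, C_1 ≅ Z^10, C_2 ≅ Z^10, C_3 ≅ Z^5.

The boundary map ∂_1: C_1 → C_0 sends each edge [p,q] (with p < q) to q − p. For instance
  ∂[v_1,v_2] = [v_2] − [v_1].
The resulting 5×10 matrix has rank 4, and its Smith normal form has invariant factors (1,1,1,1).

Boundary ∂_2: C_2 → C_1 sends each 2-simplex [p,q,r] to [q,r] − [p,r] + [p,q]. For instance
  ∂[v_0,v_1,v_3] = [v_1,v_3] − [v_0,v_3] + [v_0,v_1],
  ∂[v_0,v_3,v_4] = [v_3,v_4] − [v_0,v_4] + [v_0,v_3].
This gives a 10×10 integer matrix of rank 6; reducing to Smith normal form yields diagonal entries (1,1,1,1,1,1).

∂_3: C_3 → C_2 sends each 3-simplex σ to the alternating sum Σ_i (−1)^i (σ with its i-th vertex removed). For instance
  ∂[v_0,v_2,v_3,v_4] = [v_2,v_3,v_4] − [v_0,v_3,v_4] + [v_0,v_2,v_4] − [v_0,v_2,v_3],
  ∂[v_0,v_1,v_2,v_4] = [v_1,v_2,v_4] − [v_0,v_2,v_4] + [v_0,v_1,v_4] − [v_0,v_1,v_2].
The resulting 10×5 matrix has rank 4, and its Smith normal form has invariant factors (1,1,1,1).

Now H_k = ker ∂_k / im ∂_{k+1}, so:

  H_0: rank C_0 − rank ∂_1 = 5 − 4 = 1, and the invariant factors of ∂_1 are all 1, so H_0 ≅ Z.
  H_1: rank ker ∂_1 − rank ∂_2 = (10 − 4) − 6 = 0, and the invariant factors of ∂_2 are all 1, so H_1 ≅ 0.
  H_2: rank ker ∂_2 − rank ∂_3 = (10 − 6) − 4 = 0, and the invariant factors of ∂_3 are all 1, so H_2 ≅ 0.
  H_3: rank ker ∂_3 − rank ∂_4 = (5 − 4) − 0 = 1, and there is no ∂_4, so H_3 ≅ Z.

As a check, the Euler characteristic is 5 − 10 + 10 − 5 = 0, which agrees with 1 − 0 + 0 − 1 = 0.
(K is a triangulation of the 3-sphere S^3.)

H_0 = Z,  H_1 = 0,  H_2 = 0,  H_3 = Z.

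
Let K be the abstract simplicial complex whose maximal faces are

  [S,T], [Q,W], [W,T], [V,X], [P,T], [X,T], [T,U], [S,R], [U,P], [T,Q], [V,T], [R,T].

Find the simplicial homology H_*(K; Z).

K has 9 vertices, 12 edges.
rank ∂_0 = 0, rank ∂_1 = 8 ⇒ b_0 = 9 − 0 − 8 = 1; all invariant factors of ∂_1 are 1 so no torsion. So H_0 ≅ Z.
rank ∂_1 = 8, rank ∂_2 = 0 ⇒ b_1 = 12 − 8 − 0 = 4. So H_1 ≅ Z^4.

H_0 ≅ Z,  H_1 ≅ Z^4.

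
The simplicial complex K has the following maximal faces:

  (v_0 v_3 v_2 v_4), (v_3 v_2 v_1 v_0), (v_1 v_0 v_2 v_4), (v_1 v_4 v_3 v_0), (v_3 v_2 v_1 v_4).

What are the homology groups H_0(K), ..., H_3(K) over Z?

H_0 ≅ Z,  H_1 = 0,  H_2 = 0,  H_3 ≅ Z.

Fix the vertex order v_0 < v_1 < v_2 < v_3 < v_4 and write every simplex with vertices in increasing order. Then dim K = 3 and the simplices of K are:

  0-simplices (5): [v_0], [v_1], [v_2], [v_3], [v_4]
  1-simplices (10): [v_0,v_1], [v_0,v_2], [v_0,v_3], [v_0,v_4], [v_1,v_2], [v_1,v_3], [v_1,v_4], [v_2,v_3], [v_2,v_4], [v_3,v_4]
  2-simplices (10): [v_0,v_1,v_2], [v_0,v_1,v_3], [v_0,v_1,v_4], [v_0,v_2,v_3], [v_0,v_2,v_4], [v_0,v_3,v_4], [v_1,v_2,v_3], [v_1,v_2,v_4], [v_1,v_3,v_4], [v_2,v_3,v_4]
  3-simplices (5): [v_0,v_1,v_2,v_3], [v_0,v_1,v_2,v_4], [v_0,v_1,v_3,v_4], [v_0,v_2,v_3,v_4], [v_1,v_2,v_3,v_4]

Hence C_0 ≅ Z^5, C_1 ≅ Z^10, C_2 ≅ Z^10, C_3 ≅ Z^5.

The boundary map ∂_1: C_1 → C_0 sends each edge [p,q] (with p < q) to q − p.
The 5×10 boundary matrix has rank 4 and Smith normal form diag(1,1,1,1).

∂_2: C_2 → C_1 acts by ∂[p,q,r] = [q,r] − [p,r] + [p,q]. For instance
  ∂[v_0,v_1,v_4] = [v_1,v_4] − [v_0,v_4] + [v_0,v_1],
  ∂[v_0,v_3,v_4] = [v_3,v_4] − [v_0,v_4] + [v_0,v_3].
The resulting 10×10 matrix has rank 6, and its Smith normal form has invariant factors (1,1,1,1,1,1).

The boundary map ∂_3: C_3 → C_2 sends each 3-simplex σ to the alternating sum Σ_i (−1)^i (σ with its i-th vertex removed). For instance
  ∂[v_0,v_1,v_3,v_4] = [v_1,v_3,v_4] − [v_0,v_3,v_4] + [v_0,v_1,v_4] − [v_0,v_1,v_3],
  ∂[v_1,v_2,v_3,v_4] = [v_2,v_3,v_4] − [v_1,v_3,v_4] + [v_1,v_2,v_4] − [v_1,v_2,v_3].
The 10×5 boundary matrix has rank 4 and Smith normal form diag(1,1,1,1).

Computing H_k = (kernel of ∂_k) / (image of ∂_{k+1}):

  H_0: rank C_0 − rank ∂_1 = 5 − 4 = 1, and the invariant factors of ∂_1 are all 1, so H_0 ≅ Z.
  H_1: rank ker ∂_1 − rank ∂_2 = (10 − 4) − 6 = 0, and the invariant factors of ∂_2 are all 1, so H_1 ≅ 0.
  H_2: rank ker ∂_2 − rank ∂_3 = (10 − 6) − 4 = 0, and the invariant factors of ∂_3 are all 1, so H_2 ≅ 0.
  H_3: rank ker ∂_3 − rank ∂_4 = (5 − 4) − 0 = 1, and there is no ∂_4, so H_3 ≅ Z.

As a check, the Euler characteristic is 5 − 10 + 10 − 5 = 0, which agrees with 1 − 0 + 0 − 1 = 0.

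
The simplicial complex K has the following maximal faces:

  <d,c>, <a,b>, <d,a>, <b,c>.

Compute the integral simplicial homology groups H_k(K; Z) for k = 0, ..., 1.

H_0 ≅ Z,  H_1 ≅ Z.

We work with the vertex ordering a < b < c < d. The simplices of K, each written with vertices in increasing order, are:

  0-simplices (4): a, b, c, d
  1-simplices (4): ab, ad, bc, cd

giving chain groups C_0 ≅ Z^4, C_1 ≅ Z^4.

The boundary map ∂_1: C_1 → C_0 sends each edge [p,q] (with p < q) to q − p.
The 4×4 boundary matrix has rank 3 and Smith normal form diag(1,1,1).

Computing H_k = (kernel of ∂_k) / (image of ∂_{k+1}):

  H_0: rank C_0 − rank ∂_1 = 4 − 3 = 1, and the invariant factors of ∂_1 are all 1, so H_0 = Z.
  H_1: rank ker ∂_1 − rank ∂_2 = (4 − 3) − 0 = 1, and there is no ∂_2, so H_1 = Z.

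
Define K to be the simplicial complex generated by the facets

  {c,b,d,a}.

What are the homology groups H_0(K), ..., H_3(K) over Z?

Fix the vertex order a < b < c < d and write every simplex with vertices in increasing order. Then dim K = 3 and the simplices of K are:

  0-simplices (4): a, b, c, d
  1-simplices (6): ab, ac, ad, bc, bd, cd
  2-simplices (4): abc, abd, acd, bcd
  3-simplices (1): abcd

giving chain groups C_0 ≅ Z^4, C_1 ≅ Z^6, C_2 ≅ Z^4, C_3 ≅ Z^1.

The boundary map ∂_1: C_1 → C_0 sends each edge [p,q] (with p < q) to q − p. For instance
  ∂cd = d − c.
This gives a 4×6 integer matrix of rank 3; reducing to Smith normal form yields diagonal entries (1,1,1).

Boundary ∂_2: C_2 → C_1 acts by ∂[p,q,r] = [q,r] − [p,r] + [p,q]. For instance
  ∂abc = bc − ac + ab,
  ∂acd = cd − ad + ac.
This gives a 6×4 integer matrix of rank 3; reducing to Smith normal form yields diagonal entries (1,1,1).

∂_3: C_3 → C_2 sends each 3-simplex σ to the alternating sum Σ_i (−1)^i (σ with its i-th vertex removed). For instance
  ∂abcd = bcd − acd + abd − abc.
This gives a 4×1 integer matrix of rank 1; reducing to Smith normal form yields diagonal entries (1).

Now H_k = ker ∂_k / im ∂_{k+1}, so:

  H_0: rank C_0 − rank ∂_1 = 4 − 3 = 1, and the invariant factors of ∂_1 are all 1, so H_0 = Z.
  H_1: rank ker ∂_1 − rank ∂_2 = (6 − 3) − 3 = 0, and the invariant factors of ∂_2 are all 1, so H_1 = 0.
  H_2: rank ker ∂_2 − rank ∂_3 = (4 − 3) − 1 = 0, and the invariant factors of ∂_3 are all 1, so H_2 = 0.
  H_3: rank ker ∂_3 − rank ∂_4 = (1 − 1) − 0 = 0, and there is no ∂_4, so H_3 = 0.

H_0 = Z,  H_1 = 0,  H_2 = 0,  H_3 = 0.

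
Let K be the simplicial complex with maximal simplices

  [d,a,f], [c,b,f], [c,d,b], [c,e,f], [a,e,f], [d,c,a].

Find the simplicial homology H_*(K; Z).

H_0 = Z,  H_1 = Z,  H_2 = 0.

We work with the vertex ordering a < b < c < d < e < f. The simplices of K, each written with vertices in increasing order, are:

  0-simplices (6): a, b, c, d, e, f
  1-simplices (12): ac, ad, ae, af, bc, bd, bf, cd, ce, cf, df, ef
  2-simplices (6): acd, adf, aef, bcd, bcf, cef

so the chain groups are C_0 ≅ Z^6, C_1 ≅ Z^12, C_2 ≅ Z^6.

The boundary map ∂_1: C_1 → C_0 maps an edge to its endpoints' difference, ∂[p,q] = q − p.
As a 6×12 matrix over Z this has rank 5, with invariant factors (1,1,1,1,1).

∂_2: C_2 → C_1 acts by ∂[p,q,r] = [q,r] − [p,r] + [p,q]. For instance
  ∂cef = ef − cf + ce,
  ∂bcd = cd − bd + bc.
This gives a 12×6 integer matrix of rank 6; reducing to Smith normal form yields diagonal entries (1,1,1,1,1,1).

From H_k ≅ ker(∂_k) / im(∂_{k+1}) we obtain:

  H_0: rank C_0 − rank ∂_1 = 6 − 5 = 1, and the invariant factors of ∂_1 are all 1, so H_0 = Z.
  H_1: rank ker ∂_1 − rank ∂_2 = (12 − 5) − 6 = 1, and the invariant factors of ∂_2 are all 1, so H_1 = Z.
  H_2: rank ker ∂_2 − rank ∂_3 = (6 − 6) − 0 = 0, and there is no ∂_3, so H_2 = 0.

(K is a triangulation of the cylinder S^1 x I.)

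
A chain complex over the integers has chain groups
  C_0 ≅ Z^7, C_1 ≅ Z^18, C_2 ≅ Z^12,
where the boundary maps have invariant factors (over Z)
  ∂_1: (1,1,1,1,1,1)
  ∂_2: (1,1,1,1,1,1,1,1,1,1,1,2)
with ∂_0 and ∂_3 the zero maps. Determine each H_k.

H_0: b_0 = 7 − 0 − 6 = 1; torsion from ∂_1 factors > 1: none. So H_0 ≅ Z.
H_1: b_1 = 18 − 6 − 12 = 0; torsion from ∂_2 factors > 1: [2]. So H_1 ≅ Z/2Z.
H_2: b_2 = 12 − 12 − 0 = 0; torsion from ∂_3 factors > 1: none. So H_2 ≅ 0.

H_0 ≅ Z,  H_1 ≅ Z/2Z,  H_2 = 0.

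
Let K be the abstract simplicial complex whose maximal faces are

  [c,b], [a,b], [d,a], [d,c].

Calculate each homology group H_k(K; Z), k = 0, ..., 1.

H_0 ≅ Z,  H_1 ≅ Z.

We work with the vertex ordering a < b < c < d. The simplices of K, each written with vertices in increasing order, are:

  0-simplices (4): a, b, c, d
  1-simplices (4): ab, ad, bc, cd

Hence C_0 ≅ Z^4, C_1 ≅ Z^4.

∂_1: C_1 → C_0 is given by ∂[p,q] = [q] − [p].
As a 4×4 matrix over Z this has rank 3, with invariant factors (1,1,1).

Computing H_k = (kernel of ∂_k) / (image of ∂_{k+1}):

  H_0: rank C_0 − rank ∂_1 = 4 − 3 = 1, and the invariant factors of ∂_1 are all 1, so H_0 = Z.
  H_1: rank ker ∂_1 − rank ∂_2 = (4 − 3) − 0 = 1, and there is no ∂_2, so H_1 = Z.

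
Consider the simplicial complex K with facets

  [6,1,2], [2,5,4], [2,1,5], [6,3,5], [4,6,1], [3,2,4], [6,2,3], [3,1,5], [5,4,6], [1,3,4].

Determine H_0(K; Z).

Order the vertices as 1 < 2 < 3 < 4 < 5 < 6. Listing each simplex with vertices in this order, K has dimension 2 with simplices:

  0-simplices (6): [1], [2], [3], [4], [5], [6]
  1-simplices (15): [1,2], [1,3], [1,4], [1,5], [1,6], [2,3], [2,4], [2,5], [2,6], [3,4], [3,5], [3,6], [4,5], [4,6], [5,6]
  2-simplices (10): [1,2,5], [1,2,6], [1,3,4], [1,3,5], [1,4,6], [2,3,4], [2,3,6], [2,4,5], [3,5,6], [4,5,6]

so the chain groups are C_0 ≅ Z^6, C_1 ≅ Z^15, C_2 ≅ Z^10.

∂_1: C_1 → C_0 maps an edge to its endpoints' difference, ∂[p,q] = q − p. For instance
  ∂[1,3] = [3] − [1].
As a 6×15 matrix over Z this has rank 5, with invariant factors (1,1,1,1,1).

∂_2: C_2 → C_1 acts by ∂[p,q,r] = [q,r] − [p,r] + [p,q]. For instance
  ∂[1,4,6] = [4,6] − [1,6] + [1,4],
  ∂[1,3,4] = [3,4] − [1,4] + [1,3].
The resulting 15×10 matrix has rank 10, and its Smith normal form has invariant factors (1,1,1,1,1,1,1,1,1,2).

From H_k ≅ ker(∂_k) / im(∂_{k+1}) we obtain:

  H_0: rank C_0 − rank ∂_1 = 6 − 5 = 1, and the invariant factors of ∂_1 are all 1, so H_0 ≅ Z.

(K is a triangulation of the real projective plane RP^2.)

H_0 = Z.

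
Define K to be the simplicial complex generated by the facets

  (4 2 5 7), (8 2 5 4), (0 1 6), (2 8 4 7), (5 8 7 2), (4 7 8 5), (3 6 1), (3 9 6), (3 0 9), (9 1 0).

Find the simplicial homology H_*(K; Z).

H_0 = Z^2,  H_1 = Z,  H_2 = 0,  H_3 = Z.

Fix the vertex order 0 < 1 < 2 < 3 < 4 < 5 < 6 < 7 < 8 < 9 and write every simplex with vertices in increasing order. Then dim K = 3 and the simplices of K are:

  0-simplices (10): [0], [1], [2], [3], [4], [5], [6], [7], [8], [9]
  1-simplices (20): [0,1], [0,3], [0,6], [0,9], [1,3], [1,6], [1,9], [2,4], [2,5], [2,7], [2,8], [3,6], [3,9], [4,5], [4,7], [4,8], [5,7], [5,8], [6,9], [7,8]
  2-simplices (15): [0,1,6], [0,1,9], [0,3,9], [1,3,6], [2,4,5], [2,4,7], [2,4,8], [2,5,7], [2,5,8], [2,7,8], [3,6,9], [4,5,7], [4,5,8], [4,7,8], [5,7,8]
  3-simplices (5): [2,4,5,7], [2,4,5,8], [2,4,7,8], [2,5,7,8], [4,5,7,8]

so the chain groups are C_0 ≅ Z^10, C_1 ≅ Z^20, C_2 ≅ Z^15, C_3 ≅ Z^5.

Boundary ∂_1: C_1 → C_0 is given by ∂[p,q] = [q] − [p].
As a 10×20 matrix over Z this has rank 8, with invariant factors (1,1,1,1,1,1,1,1).

Boundary ∂_2: C_2 → C_1 acts by ∂[p,q,r] = [q,r] − [p,r] + [p,q]. For instance
  ∂[0,1,6] = [1,6] − [0,6] + [0,1],
  ∂[0,3,9] = [3,9] − [0,9] + [0,3].
This gives a 20×15 integer matrix of rank 11; reducing to Smith normal form yields diagonal entries (1,1,1,1,1,1,1,1,1,1,1).

Boundary ∂_3: C_3 → C_2 sends each 3-simplex σ to the alternating sum Σ_i (−1)^i (σ with its i-th vertex removed). For instance
  ∂[4,5,7,8] = [5,7,8] − [4,7,8] + [4,5,8] − [4,5,7],
  ∂[2,4,5,7] = [4,5,7] − [2,5,7] + [2,4,7] − [2,4,5].
The resulting 15×5 matrix has rank 4, and its Smith normal form has invariant factors (1,1,1,1).

From H_k ≅ ker(∂_k) / im(∂_{k+1}) we obtain:

  H_0: rank C_0 − rank ∂_1 = 10 − 8 = 2, and the invariant factors of ∂_1 are all 1, so H_0 ≅ Z^2.
  H_1: rank ker ∂_1 − rank ∂_2 = (20 − 8) − 11 = 1, and the invariant factors of ∂_2 are all 1, so H_1 ≅ Z.
  H_2: rank ker ∂_2 − rank ∂_3 = (15 − 11) − 4 = 0, and the invariant factors of ∂_3 are all 1, so H_2 ≅ 0.
  H_3: rank ker ∂_3 − rank ∂_4 = (5 − 4) − 0 = 1, and there is no ∂_4, so H_3 ≅ Z.

(K is a triangulation of the disjoint union of the Möbius band and the 3-sphere S^3.)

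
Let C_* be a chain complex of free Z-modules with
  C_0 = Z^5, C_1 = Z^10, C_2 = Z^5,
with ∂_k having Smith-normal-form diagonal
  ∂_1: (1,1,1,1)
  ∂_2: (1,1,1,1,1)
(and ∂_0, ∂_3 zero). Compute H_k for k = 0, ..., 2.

H_0 = Z,  H_1 = Z,  H_2 = 0.

H_0: b_0 = 5 − 0 − 4 = 1; torsion from ∂_1 factors > 1: none. So H_0 = Z.
H_1: b_1 = 10 − 4 − 5 = 1; torsion from ∂_2 factors > 1: none. So H_1 = Z.
H_2: b_2 = 5 − 5 − 0 = 0; torsion from ∂_3 factors > 1: none. So H_2 = 0.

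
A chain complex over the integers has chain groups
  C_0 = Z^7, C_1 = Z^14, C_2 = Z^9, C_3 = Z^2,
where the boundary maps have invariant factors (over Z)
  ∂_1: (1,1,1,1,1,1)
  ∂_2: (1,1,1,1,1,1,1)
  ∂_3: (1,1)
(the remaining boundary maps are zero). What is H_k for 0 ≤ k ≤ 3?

H_0 = Z,  H_1 = Z,  H_2 = 0,  H_3 = 0.

H_0: b_0 = 7 − 0 − 6 = 1; torsion from ∂_1 factors > 1: none. So H_0 = Z.
H_1: b_1 = 14 − 6 − 7 = 1; torsion from ∂_2 factors > 1: none. So H_1 = Z.
H_2: b_2 = 9 − 7 − 2 = 0; torsion from ∂_3 factors > 1: none. So H_2 = 0.
H_3: b_3 = 2 − 2 − 0 = 0; torsion from ∂_4 factors > 1: none. So H_3 = 0.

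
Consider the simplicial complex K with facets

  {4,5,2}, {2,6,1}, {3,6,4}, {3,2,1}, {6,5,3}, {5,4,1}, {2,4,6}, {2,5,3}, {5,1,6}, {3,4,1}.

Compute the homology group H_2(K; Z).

H_2 = 0.

K has 6 vertices, 15 edges, 10 triangles.
rank ∂_2 = 10, rank ∂_3 = 0 ⇒ b_2 = 10 − 10 − 0 = 0. So H_2 = 0.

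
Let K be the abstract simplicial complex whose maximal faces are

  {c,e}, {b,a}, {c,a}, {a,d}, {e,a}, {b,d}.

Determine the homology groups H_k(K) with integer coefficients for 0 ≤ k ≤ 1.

We work with the vertex ordering a < b < c < d < e. The simplices of K, each written with vertices in increasing order, are:

  0-simplices (5): a, b, c, d, e
  1-simplices (6): ab, ac, ad, ae, bd, ce

so the chain groups are C_0 ≅ Z^5, C_1 ≅ Z^6.

Boundary ∂_1: C_1 → C_0 sends each edge [p,q] (with p < q) to q − p.
The 5×6 boundary matrix has rank 4 and Smith normal form diag(1,1,1,1).

From H_k ≅ ker(∂_k) / im(∂_{k+1}) we obtain:

  H_0: rank C_0 − rank ∂_1 = 5 − 4 = 1, and the invariant factors of ∂_1 are all 1, so H_0 ≅ Z.
  H_1: rank ker ∂_1 − rank ∂_2 = (6 − 4) − 0 = 2, and there is no ∂_2, so H_1 ≅ Z^2.

(K is a triangulation of a wedge of 2 circles.)

H_0 ≅ Z,  H_1 ≅ Z^2.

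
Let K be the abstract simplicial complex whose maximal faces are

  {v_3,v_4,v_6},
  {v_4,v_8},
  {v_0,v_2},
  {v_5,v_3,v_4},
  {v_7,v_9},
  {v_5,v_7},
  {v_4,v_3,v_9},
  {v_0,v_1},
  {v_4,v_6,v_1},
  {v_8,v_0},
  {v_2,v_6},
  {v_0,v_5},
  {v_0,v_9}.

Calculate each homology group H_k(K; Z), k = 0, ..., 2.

H_0 ≅ Z,  H_1 ≅ Z^5,  H_2 = 0.

Take the total order v_0 < v_1 < v_2 < v_3 < v_4 < v_5 < v_6 < v_7 < v_8 < v_9 on the vertex set. Then K (dimension 2) consists of the simplices:

  0-simplices (10): [v_0], [v_1], [v_2], [v_3], [v_4], [v_5], [v_6], [v_7], [v_8], [v_9]
  1-simplices (18): (18 of them)
  2-simplices (4): [v_1,v_4,v_6], [v_3,v_4,v_5], [v_3,v_4,v_6], [v_3,v_4,v_9]

giving chain groups C_0 ≅ Z^10, C_1 ≅ Z^18, C_2 ≅ Z^4.

Boundary ∂_1: C_1 → C_0 sends each edge [p,q] (with p < q) to q − p. For instance
  ∂[v_0,v_5] = [v_5] − [v_0].
As a 10×18 matrix over Z this has rank 9, with invariant factors (1,1,1,1,1,1,1,1,1).

∂_2: C_2 → C_1 sends each 2-simplex [p,q,r] to [q,r] − [p,r] + [p,q]. For instance
  ∂[v_3,v_4,v_9] = [v_4,v_9] − [v_3,v_9] + [v_3,v_4],
  ∂[v_3,v_4,v_5] = [v_4,v_5] − [v_3,v_5] + [v_3,v_4].
As a 18×4 matrix over Z this has rank 4, with invariant factors (1,1,1,1).

Computing H_k = (kernel of ∂_k) / (image of ∂_{k+1}):

  H_0: rank C_0 − rank ∂_1 = 10 − 9 = 1, and the invariant factors of ∂_1 are all 1, so H_0 ≅ Z.
  H_1: rank ker ∂_1 − rank ∂_2 = (18 − 9) − 4 = 5, and the invariant factors of ∂_2 are all 1, so H_1 ≅ Z^5.
  H_2: rank ker ∂_2 − rank ∂_3 = (4 − 4) − 0 = 0, and there is no ∂_3, so H_2 ≅ 0.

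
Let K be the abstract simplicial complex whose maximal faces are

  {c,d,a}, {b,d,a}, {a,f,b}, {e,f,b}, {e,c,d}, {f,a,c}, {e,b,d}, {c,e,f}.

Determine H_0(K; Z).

Fix the vertex order a < b < c < d < e < f and write every simplex with vertices in increasing order. Then dim K = 2 and the simplices of K are:

  0-simplices (6): a, b, c, d, e, f
  1-simplices (12): ab, ac, ad, af, bd, be, bf, cd, ce, cf, de, ef
  2-simplices (8): abd, abf, acd, acf, bde, bef, cde, cef

giving chain groups C_0 ≅ Z^6, C_1 ≅ Z^12, C_2 ≅ Z^8.

Boundary ∂_1: C_1 → C_0 maps an edge to its endpoints' difference, ∂[p,q] = q − p.
This gives a 6×12 integer matrix of rank 5; reducing to Smith normal form yields diagonal entries (1,1,1,1,1).

The boundary map ∂_2: C_2 → C_1 sends each 2-simplex [p,q,r] to [q,r] − [p,r] + [p,q]. For instance
  ∂cde = de − ce + cd,
  ∂bde = de − be + bd.
The 12×8 boundary matrix has rank 7 and Smith normal form diag(1,1,1,1,1,1,1).

Reading off H_k = ker ∂_k / im ∂_{k+1}:

  H_0: rank C_0 − rank ∂_1 = 6 − 5 = 1, and the invariant factors of ∂_1 are all 1, so H_0 ≅ Z.

H_0 ≅ Z.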